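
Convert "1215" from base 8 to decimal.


Input: "1215" in base 8
Positional expansion:
  Digit '1' (value 1) x 8^3 = 512
  Digit '2' (value 2) x 8^2 = 128
  Digit '1' (value 1) x 8^1 = 8
  Digit '5' (value 5) x 8^0 = 5
Sum = 653

653


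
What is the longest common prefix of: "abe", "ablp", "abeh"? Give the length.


Words: abe, ablp, abeh
  Position 0: all 'a' => match
  Position 1: all 'b' => match
  Position 2: ('e', 'l', 'e') => mismatch, stop
LCP = "ab" (length 2)

2


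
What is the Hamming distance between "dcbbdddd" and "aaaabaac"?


Comparing "dcbbdddd" and "aaaabaac" position by position:
  Position 0: 'd' vs 'a' => differ
  Position 1: 'c' vs 'a' => differ
  Position 2: 'b' vs 'a' => differ
  Position 3: 'b' vs 'a' => differ
  Position 4: 'd' vs 'b' => differ
  Position 5: 'd' vs 'a' => differ
  Position 6: 'd' vs 'a' => differ
  Position 7: 'd' vs 'c' => differ
Total differences (Hamming distance): 8

8


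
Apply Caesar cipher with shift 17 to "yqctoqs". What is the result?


Caesar cipher: shift "yqctoqs" by 17
  'y' (pos 24) + 17 = pos 15 = 'p'
  'q' (pos 16) + 17 = pos 7 = 'h'
  'c' (pos 2) + 17 = pos 19 = 't'
  't' (pos 19) + 17 = pos 10 = 'k'
  'o' (pos 14) + 17 = pos 5 = 'f'
  'q' (pos 16) + 17 = pos 7 = 'h'
  's' (pos 18) + 17 = pos 9 = 'j'
Result: phtkfhj

phtkfhj


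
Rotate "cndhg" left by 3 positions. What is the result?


Input: "cndhg", rotate left by 3
First 3 characters: "cnd"
Remaining characters: "hg"
Concatenate remaining + first: "hg" + "cnd" = "hgcnd"

hgcnd


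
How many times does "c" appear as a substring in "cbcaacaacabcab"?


Searching for "c" in "cbcaacaacabcab"
Scanning each position:
  Position 0: "c" => MATCH
  Position 1: "b" => no
  Position 2: "c" => MATCH
  Position 3: "a" => no
  Position 4: "a" => no
  Position 5: "c" => MATCH
  Position 6: "a" => no
  Position 7: "a" => no
  Position 8: "c" => MATCH
  Position 9: "a" => no
  Position 10: "b" => no
  Position 11: "c" => MATCH
  Position 12: "a" => no
  Position 13: "b" => no
Total occurrences: 5

5


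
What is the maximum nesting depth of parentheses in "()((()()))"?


Input: "()((()()))"
Tracking depth:
  Position 0 '(': depth becomes 1
  Position 1 ')': depth becomes 0
  Position 2 '(': depth becomes 1
  Position 3 '(': depth becomes 2
  Position 4 '(': depth becomes 3
  Position 5 ')': depth becomes 2
  Position 6 '(': depth becomes 3
  Position 7 ')': depth becomes 2
  Position 8 ')': depth becomes 1
  Position 9 ')': depth becomes 0
Maximum depth reached: 3

3


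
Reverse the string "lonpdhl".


Input: lonpdhl
Reading characters right to left:
  Position 6: 'l'
  Position 5: 'h'
  Position 4: 'd'
  Position 3: 'p'
  Position 2: 'n'
  Position 1: 'o'
  Position 0: 'l'
Reversed: lhdpnol

lhdpnol


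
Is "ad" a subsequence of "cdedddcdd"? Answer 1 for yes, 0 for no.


Check if "ad" is a subsequence of "cdedddcdd"
Greedy scan:
  Position 0 ('c'): no match needed
  Position 1 ('d'): no match needed
  Position 2 ('e'): no match needed
  Position 3 ('d'): no match needed
  Position 4 ('d'): no match needed
  Position 5 ('d'): no match needed
  Position 6 ('c'): no match needed
  Position 7 ('d'): no match needed
  Position 8 ('d'): no match needed
Only matched 0/2 characters => not a subsequence

0


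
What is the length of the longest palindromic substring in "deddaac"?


Input: "deddaac"
Checking substrings for palindromes:
  [0:3] "ded" (len 3) => palindrome
  [2:4] "dd" (len 2) => palindrome
  [4:6] "aa" (len 2) => palindrome
Longest palindromic substring: "ded" with length 3

3


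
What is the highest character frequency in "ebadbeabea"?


Input: ebadbeabea
Character counts:
  'a': 3
  'b': 3
  'd': 1
  'e': 3
Maximum frequency: 3

3


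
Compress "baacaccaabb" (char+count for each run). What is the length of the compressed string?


Input: baacaccaabb
Runs:
  'b' x 1 => "b1"
  'a' x 2 => "a2"
  'c' x 1 => "c1"
  'a' x 1 => "a1"
  'c' x 2 => "c2"
  'a' x 2 => "a2"
  'b' x 2 => "b2"
Compressed: "b1a2c1a1c2a2b2"
Compressed length: 14

14


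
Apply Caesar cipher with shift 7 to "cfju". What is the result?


Caesar cipher: shift "cfju" by 7
  'c' (pos 2) + 7 = pos 9 = 'j'
  'f' (pos 5) + 7 = pos 12 = 'm'
  'j' (pos 9) + 7 = pos 16 = 'q'
  'u' (pos 20) + 7 = pos 1 = 'b'
Result: jmqb

jmqb


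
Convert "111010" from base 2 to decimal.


Input: "111010" in base 2
Positional expansion:
  Digit '1' (value 1) x 2^5 = 32
  Digit '1' (value 1) x 2^4 = 16
  Digit '1' (value 1) x 2^3 = 8
  Digit '0' (value 0) x 2^2 = 0
  Digit '1' (value 1) x 2^1 = 2
  Digit '0' (value 0) x 2^0 = 0
Sum = 58

58


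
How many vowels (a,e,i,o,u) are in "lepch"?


Input: lepch
Checking each character:
  'l' at position 0: consonant
  'e' at position 1: vowel (running total: 1)
  'p' at position 2: consonant
  'c' at position 3: consonant
  'h' at position 4: consonant
Total vowels: 1

1


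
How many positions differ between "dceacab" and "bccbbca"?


Comparing "dceacab" and "bccbbca" position by position:
  Position 0: 'd' vs 'b' => DIFFER
  Position 1: 'c' vs 'c' => same
  Position 2: 'e' vs 'c' => DIFFER
  Position 3: 'a' vs 'b' => DIFFER
  Position 4: 'c' vs 'b' => DIFFER
  Position 5: 'a' vs 'c' => DIFFER
  Position 6: 'b' vs 'a' => DIFFER
Positions that differ: 6

6


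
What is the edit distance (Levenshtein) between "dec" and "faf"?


Computing edit distance: "dec" -> "faf"
DP table:
           f    a    f
      0    1    2    3
  d   1    1    2    3
  e   2    2    2    3
  c   3    3    3    3
Edit distance = dp[3][3] = 3

3


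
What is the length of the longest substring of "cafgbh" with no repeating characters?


Input: "cafgbh"
Sliding window (track last position of each char):
  Position 0 ('c'): window [0,0] length 1 -- new best
  Position 1 ('a'): window [0,1] length 2 -- new best
  Position 2 ('f'): window [0,2] length 3 -- new best
  Position 3 ('g'): window [0,3] length 4 -- new best
  Position 4 ('b'): window [0,4] length 5 -- new best
  Position 5 ('h'): window [0,5] length 6 -- new best
Longest substring with no repeats: "cafgbh" with length 6

6


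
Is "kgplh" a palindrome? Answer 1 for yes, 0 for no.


Input: kgplh
Reversed: hlpgk
  Compare pos 0 ('k') with pos 4 ('h'): MISMATCH
  Compare pos 1 ('g') with pos 3 ('l'): MISMATCH
Result: not a palindrome

0


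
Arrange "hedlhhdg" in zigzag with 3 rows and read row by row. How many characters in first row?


Zigzag "hedlhhdg" into 3 rows:
Placing characters:
  'h' => row 0
  'e' => row 1
  'd' => row 2
  'l' => row 1
  'h' => row 0
  'h' => row 1
  'd' => row 2
  'g' => row 1
Rows:
  Row 0: "hh"
  Row 1: "elhg"
  Row 2: "dd"
First row length: 2

2


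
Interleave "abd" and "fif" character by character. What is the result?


Interleaving "abd" and "fif":
  Position 0: 'a' from first, 'f' from second => "af"
  Position 1: 'b' from first, 'i' from second => "bi"
  Position 2: 'd' from first, 'f' from second => "df"
Result: afbidf

afbidf


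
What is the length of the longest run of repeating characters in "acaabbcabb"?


Input: "acaabbcabb"
Scanning for longest run:
  Position 1 ('c'): new char, reset run to 1
  Position 2 ('a'): new char, reset run to 1
  Position 3 ('a'): continues run of 'a', length=2
  Position 4 ('b'): new char, reset run to 1
  Position 5 ('b'): continues run of 'b', length=2
  Position 6 ('c'): new char, reset run to 1
  Position 7 ('a'): new char, reset run to 1
  Position 8 ('b'): new char, reset run to 1
  Position 9 ('b'): continues run of 'b', length=2
Longest run: 'a' with length 2

2


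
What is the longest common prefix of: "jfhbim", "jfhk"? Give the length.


Words: jfhbim, jfhk
  Position 0: all 'j' => match
  Position 1: all 'f' => match
  Position 2: all 'h' => match
  Position 3: ('b', 'k') => mismatch, stop
LCP = "jfh" (length 3)

3


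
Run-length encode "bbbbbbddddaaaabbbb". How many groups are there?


Input: bbbbbbddddaaaabbbb
Scanning for consecutive runs:
  Group 1: 'b' x 6 (positions 0-5)
  Group 2: 'd' x 4 (positions 6-9)
  Group 3: 'a' x 4 (positions 10-13)
  Group 4: 'b' x 4 (positions 14-17)
Total groups: 4

4


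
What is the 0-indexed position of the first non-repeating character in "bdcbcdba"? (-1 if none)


Input: bdcbcdba
Character frequencies:
  'a': 1
  'b': 3
  'c': 2
  'd': 2
Scanning left to right for freq == 1:
  Position 0 ('b'): freq=3, skip
  Position 1 ('d'): freq=2, skip
  Position 2 ('c'): freq=2, skip
  Position 3 ('b'): freq=3, skip
  Position 4 ('c'): freq=2, skip
  Position 5 ('d'): freq=2, skip
  Position 6 ('b'): freq=3, skip
  Position 7 ('a'): unique! => answer = 7

7


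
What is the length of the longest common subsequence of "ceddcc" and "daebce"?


LCS of "ceddcc" and "daebce"
DP table:
           d    a    e    b    c    e
      0    0    0    0    0    0    0
  c   0    0    0    0    0    1    1
  e   0    0    0    1    1    1    2
  d   0    1    1    1    1    1    2
  d   0    1    1    1    1    1    2
  c   0    1    1    1    1    2    2
  c   0    1    1    1    1    2    2
LCS length = dp[6][6] = 2

2


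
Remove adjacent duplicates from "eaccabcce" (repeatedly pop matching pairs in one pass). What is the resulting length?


Input: eaccabcce
Stack-based adjacent duplicate removal:
  Read 'e': push. Stack: e
  Read 'a': push. Stack: ea
  Read 'c': push. Stack: eac
  Read 'c': matches stack top 'c' => pop. Stack: ea
  Read 'a': matches stack top 'a' => pop. Stack: e
  Read 'b': push. Stack: eb
  Read 'c': push. Stack: ebc
  Read 'c': matches stack top 'c' => pop. Stack: eb
  Read 'e': push. Stack: ebe
Final stack: "ebe" (length 3)

3


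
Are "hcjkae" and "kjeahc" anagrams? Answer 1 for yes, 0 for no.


Strings: "hcjkae", "kjeahc"
Sorted first:  acehjk
Sorted second: acehjk
Sorted forms match => anagrams

1


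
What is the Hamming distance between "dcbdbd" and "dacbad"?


Comparing "dcbdbd" and "dacbad" position by position:
  Position 0: 'd' vs 'd' => same
  Position 1: 'c' vs 'a' => differ
  Position 2: 'b' vs 'c' => differ
  Position 3: 'd' vs 'b' => differ
  Position 4: 'b' vs 'a' => differ
  Position 5: 'd' vs 'd' => same
Total differences (Hamming distance): 4

4


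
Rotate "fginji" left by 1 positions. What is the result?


Input: "fginji", rotate left by 1
First 1 characters: "f"
Remaining characters: "ginji"
Concatenate remaining + first: "ginji" + "f" = "ginjif"

ginjif


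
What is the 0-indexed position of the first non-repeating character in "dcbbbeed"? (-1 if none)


Input: dcbbbeed
Character frequencies:
  'b': 3
  'c': 1
  'd': 2
  'e': 2
Scanning left to right for freq == 1:
  Position 0 ('d'): freq=2, skip
  Position 1 ('c'): unique! => answer = 1

1


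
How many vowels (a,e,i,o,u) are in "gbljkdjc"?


Input: gbljkdjc
Checking each character:
  'g' at position 0: consonant
  'b' at position 1: consonant
  'l' at position 2: consonant
  'j' at position 3: consonant
  'k' at position 4: consonant
  'd' at position 5: consonant
  'j' at position 6: consonant
  'c' at position 7: consonant
Total vowels: 0

0


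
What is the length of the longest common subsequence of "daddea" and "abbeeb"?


LCS of "daddea" and "abbeeb"
DP table:
           a    b    b    e    e    b
      0    0    0    0    0    0    0
  d   0    0    0    0    0    0    0
  a   0    1    1    1    1    1    1
  d   0    1    1    1    1    1    1
  d   0    1    1    1    1    1    1
  e   0    1    1    1    2    2    2
  a   0    1    1    1    2    2    2
LCS length = dp[6][6] = 2

2


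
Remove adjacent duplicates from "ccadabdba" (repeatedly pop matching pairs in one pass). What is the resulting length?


Input: ccadabdba
Stack-based adjacent duplicate removal:
  Read 'c': push. Stack: c
  Read 'c': matches stack top 'c' => pop. Stack: (empty)
  Read 'a': push. Stack: a
  Read 'd': push. Stack: ad
  Read 'a': push. Stack: ada
  Read 'b': push. Stack: adab
  Read 'd': push. Stack: adabd
  Read 'b': push. Stack: adabdb
  Read 'a': push. Stack: adabdba
Final stack: "adabdba" (length 7)

7


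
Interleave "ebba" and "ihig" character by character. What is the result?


Interleaving "ebba" and "ihig":
  Position 0: 'e' from first, 'i' from second => "ei"
  Position 1: 'b' from first, 'h' from second => "bh"
  Position 2: 'b' from first, 'i' from second => "bi"
  Position 3: 'a' from first, 'g' from second => "ag"
Result: eibhbiag

eibhbiag


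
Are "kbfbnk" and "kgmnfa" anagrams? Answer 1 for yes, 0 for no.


Strings: "kbfbnk", "kgmnfa"
Sorted first:  bbfkkn
Sorted second: afgkmn
Differ at position 0: 'b' vs 'a' => not anagrams

0


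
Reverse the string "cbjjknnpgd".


Input: cbjjknnpgd
Reading characters right to left:
  Position 9: 'd'
  Position 8: 'g'
  Position 7: 'p'
  Position 6: 'n'
  Position 5: 'n'
  Position 4: 'k'
  Position 3: 'j'
  Position 2: 'j'
  Position 1: 'b'
  Position 0: 'c'
Reversed: dgpnnkjjbc

dgpnnkjjbc


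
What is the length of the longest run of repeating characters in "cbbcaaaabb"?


Input: "cbbcaaaabb"
Scanning for longest run:
  Position 1 ('b'): new char, reset run to 1
  Position 2 ('b'): continues run of 'b', length=2
  Position 3 ('c'): new char, reset run to 1
  Position 4 ('a'): new char, reset run to 1
  Position 5 ('a'): continues run of 'a', length=2
  Position 6 ('a'): continues run of 'a', length=3
  Position 7 ('a'): continues run of 'a', length=4
  Position 8 ('b'): new char, reset run to 1
  Position 9 ('b'): continues run of 'b', length=2
Longest run: 'a' with length 4

4


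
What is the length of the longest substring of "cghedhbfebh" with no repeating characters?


Input: "cghedhbfebh"
Sliding window (track last position of each char):
  Position 0 ('c'): window [0,0] length 1 -- new best
  Position 1 ('g'): window [0,1] length 2 -- new best
  Position 2 ('h'): window [0,2] length 3 -- new best
  Position 3 ('e'): window [0,3] length 4 -- new best
  Position 4 ('d'): window [0,4] length 5 -- new best
  Position 5 ('h'): repeat (last at 2), move window start to 3
  Position 5 ('h'): window [3,5] length 3
  Position 6 ('b'): window [3,6] length 4
  Position 7 ('f'): window [3,7] length 5
  Position 8 ('e'): repeat (last at 3), move window start to 4
  Position 8 ('e'): window [4,8] length 5
  Position 9 ('b'): repeat (last at 6), move window start to 7
  Position 9 ('b'): window [7,9] length 3
  Position 10 ('h'): window [7,10] length 4
Longest substring with no repeats: "cghed" with length 5

5


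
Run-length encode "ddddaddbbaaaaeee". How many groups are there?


Input: ddddaddbbaaaaeee
Scanning for consecutive runs:
  Group 1: 'd' x 4 (positions 0-3)
  Group 2: 'a' x 1 (positions 4-4)
  Group 3: 'd' x 2 (positions 5-6)
  Group 4: 'b' x 2 (positions 7-8)
  Group 5: 'a' x 4 (positions 9-12)
  Group 6: 'e' x 3 (positions 13-15)
Total groups: 6

6


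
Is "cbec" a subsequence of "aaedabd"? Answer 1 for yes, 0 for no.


Check if "cbec" is a subsequence of "aaedabd"
Greedy scan:
  Position 0 ('a'): no match needed
  Position 1 ('a'): no match needed
  Position 2 ('e'): no match needed
  Position 3 ('d'): no match needed
  Position 4 ('a'): no match needed
  Position 5 ('b'): no match needed
  Position 6 ('d'): no match needed
Only matched 0/4 characters => not a subsequence

0


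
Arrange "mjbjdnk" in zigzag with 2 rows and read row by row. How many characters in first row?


Zigzag "mjbjdnk" into 2 rows:
Placing characters:
  'm' => row 0
  'j' => row 1
  'b' => row 0
  'j' => row 1
  'd' => row 0
  'n' => row 1
  'k' => row 0
Rows:
  Row 0: "mbdk"
  Row 1: "jjn"
First row length: 4

4


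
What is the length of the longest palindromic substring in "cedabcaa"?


Input: "cedabcaa"
Checking substrings for palindromes:
  [6:8] "aa" (len 2) => palindrome
Longest palindromic substring: "aa" with length 2

2


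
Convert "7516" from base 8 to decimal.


Input: "7516" in base 8
Positional expansion:
  Digit '7' (value 7) x 8^3 = 3584
  Digit '5' (value 5) x 8^2 = 320
  Digit '1' (value 1) x 8^1 = 8
  Digit '6' (value 6) x 8^0 = 6
Sum = 3918

3918


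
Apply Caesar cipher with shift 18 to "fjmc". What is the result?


Caesar cipher: shift "fjmc" by 18
  'f' (pos 5) + 18 = pos 23 = 'x'
  'j' (pos 9) + 18 = pos 1 = 'b'
  'm' (pos 12) + 18 = pos 4 = 'e'
  'c' (pos 2) + 18 = pos 20 = 'u'
Result: xbeu

xbeu


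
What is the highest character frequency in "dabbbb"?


Input: dabbbb
Character counts:
  'a': 1
  'b': 4
  'd': 1
Maximum frequency: 4

4


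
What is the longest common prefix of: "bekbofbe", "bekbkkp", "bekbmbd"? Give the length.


Words: bekbofbe, bekbkkp, bekbmbd
  Position 0: all 'b' => match
  Position 1: all 'e' => match
  Position 2: all 'k' => match
  Position 3: all 'b' => match
  Position 4: ('o', 'k', 'm') => mismatch, stop
LCP = "bekb" (length 4)

4


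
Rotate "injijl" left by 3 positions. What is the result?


Input: "injijl", rotate left by 3
First 3 characters: "inj"
Remaining characters: "ijl"
Concatenate remaining + first: "ijl" + "inj" = "ijlinj"

ijlinj


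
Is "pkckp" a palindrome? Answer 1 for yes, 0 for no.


Input: pkckp
Reversed: pkckp
  Compare pos 0 ('p') with pos 4 ('p'): match
  Compare pos 1 ('k') with pos 3 ('k'): match
Result: palindrome

1


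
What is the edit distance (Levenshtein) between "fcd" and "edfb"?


Computing edit distance: "fcd" -> "edfb"
DP table:
           e    d    f    b
      0    1    2    3    4
  f   1    1    2    2    3
  c   2    2    2    3    3
  d   3    3    2    3    4
Edit distance = dp[3][4] = 4

4


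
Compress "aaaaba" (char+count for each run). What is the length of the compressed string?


Input: aaaaba
Runs:
  'a' x 4 => "a4"
  'b' x 1 => "b1"
  'a' x 1 => "a1"
Compressed: "a4b1a1"
Compressed length: 6

6


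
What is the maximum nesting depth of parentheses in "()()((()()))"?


Input: "()()((()()))"
Tracking depth:
  Position 0 '(': depth becomes 1
  Position 1 ')': depth becomes 0
  Position 2 '(': depth becomes 1
  Position 3 ')': depth becomes 0
  Position 4 '(': depth becomes 1
  Position 5 '(': depth becomes 2
  Position 6 '(': depth becomes 3
  Position 7 ')': depth becomes 2
  Position 8 '(': depth becomes 3
  Position 9 ')': depth becomes 2
  Position 10 ')': depth becomes 1
  Position 11 ')': depth becomes 0
Maximum depth reached: 3

3


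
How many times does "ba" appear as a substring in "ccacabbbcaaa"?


Searching for "ba" in "ccacabbbcaaa"
Scanning each position:
  Position 0: "cc" => no
  Position 1: "ca" => no
  Position 2: "ac" => no
  Position 3: "ca" => no
  Position 4: "ab" => no
  Position 5: "bb" => no
  Position 6: "bb" => no
  Position 7: "bc" => no
  Position 8: "ca" => no
  Position 9: "aa" => no
  Position 10: "aa" => no
Total occurrences: 0

0


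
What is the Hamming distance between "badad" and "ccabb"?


Comparing "badad" and "ccabb" position by position:
  Position 0: 'b' vs 'c' => differ
  Position 1: 'a' vs 'c' => differ
  Position 2: 'd' vs 'a' => differ
  Position 3: 'a' vs 'b' => differ
  Position 4: 'd' vs 'b' => differ
Total differences (Hamming distance): 5

5


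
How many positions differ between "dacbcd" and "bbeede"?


Comparing "dacbcd" and "bbeede" position by position:
  Position 0: 'd' vs 'b' => DIFFER
  Position 1: 'a' vs 'b' => DIFFER
  Position 2: 'c' vs 'e' => DIFFER
  Position 3: 'b' vs 'e' => DIFFER
  Position 4: 'c' vs 'd' => DIFFER
  Position 5: 'd' vs 'e' => DIFFER
Positions that differ: 6

6


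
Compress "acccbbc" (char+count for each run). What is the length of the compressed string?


Input: acccbbc
Runs:
  'a' x 1 => "a1"
  'c' x 3 => "c3"
  'b' x 2 => "b2"
  'c' x 1 => "c1"
Compressed: "a1c3b2c1"
Compressed length: 8

8


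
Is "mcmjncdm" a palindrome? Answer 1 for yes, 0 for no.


Input: mcmjncdm
Reversed: mdcnjmcm
  Compare pos 0 ('m') with pos 7 ('m'): match
  Compare pos 1 ('c') with pos 6 ('d'): MISMATCH
  Compare pos 2 ('m') with pos 5 ('c'): MISMATCH
  Compare pos 3 ('j') with pos 4 ('n'): MISMATCH
Result: not a palindrome

0


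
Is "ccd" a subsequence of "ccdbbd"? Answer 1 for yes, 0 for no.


Check if "ccd" is a subsequence of "ccdbbd"
Greedy scan:
  Position 0 ('c'): matches sub[0] = 'c'
  Position 1 ('c'): matches sub[1] = 'c'
  Position 2 ('d'): matches sub[2] = 'd'
  Position 3 ('b'): no match needed
  Position 4 ('b'): no match needed
  Position 5 ('d'): no match needed
All 3 characters matched => is a subsequence

1


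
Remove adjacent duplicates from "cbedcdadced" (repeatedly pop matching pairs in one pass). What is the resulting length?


Input: cbedcdadced
Stack-based adjacent duplicate removal:
  Read 'c': push. Stack: c
  Read 'b': push. Stack: cb
  Read 'e': push. Stack: cbe
  Read 'd': push. Stack: cbed
  Read 'c': push. Stack: cbedc
  Read 'd': push. Stack: cbedcd
  Read 'a': push. Stack: cbedcda
  Read 'd': push. Stack: cbedcdad
  Read 'c': push. Stack: cbedcdadc
  Read 'e': push. Stack: cbedcdadce
  Read 'd': push. Stack: cbedcdadced
Final stack: "cbedcdadced" (length 11)

11


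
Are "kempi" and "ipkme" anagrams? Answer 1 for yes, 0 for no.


Strings: "kempi", "ipkme"
Sorted first:  eikmp
Sorted second: eikmp
Sorted forms match => anagrams

1


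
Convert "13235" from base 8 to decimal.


Input: "13235" in base 8
Positional expansion:
  Digit '1' (value 1) x 8^4 = 4096
  Digit '3' (value 3) x 8^3 = 1536
  Digit '2' (value 2) x 8^2 = 128
  Digit '3' (value 3) x 8^1 = 24
  Digit '5' (value 5) x 8^0 = 5
Sum = 5789

5789


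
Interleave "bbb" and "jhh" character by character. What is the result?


Interleaving "bbb" and "jhh":
  Position 0: 'b' from first, 'j' from second => "bj"
  Position 1: 'b' from first, 'h' from second => "bh"
  Position 2: 'b' from first, 'h' from second => "bh"
Result: bjbhbh

bjbhbh


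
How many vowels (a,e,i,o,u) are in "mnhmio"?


Input: mnhmio
Checking each character:
  'm' at position 0: consonant
  'n' at position 1: consonant
  'h' at position 2: consonant
  'm' at position 3: consonant
  'i' at position 4: vowel (running total: 1)
  'o' at position 5: vowel (running total: 2)
Total vowels: 2

2


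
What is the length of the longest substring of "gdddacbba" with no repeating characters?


Input: "gdddacbba"
Sliding window (track last position of each char):
  Position 0 ('g'): window [0,0] length 1 -- new best
  Position 1 ('d'): window [0,1] length 2 -- new best
  Position 2 ('d'): repeat (last at 1), move window start to 2
  Position 2 ('d'): window [2,2] length 1
  Position 3 ('d'): repeat (last at 2), move window start to 3
  Position 3 ('d'): window [3,3] length 1
  Position 4 ('a'): window [3,4] length 2
  Position 5 ('c'): window [3,5] length 3 -- new best
  Position 6 ('b'): window [3,6] length 4 -- new best
  Position 7 ('b'): repeat (last at 6), move window start to 7
  Position 7 ('b'): window [7,7] length 1
  Position 8 ('a'): window [7,8] length 2
Longest substring with no repeats: "dacb" with length 4

4


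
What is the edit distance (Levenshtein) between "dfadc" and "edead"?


Computing edit distance: "dfadc" -> "edead"
DP table:
           e    d    e    a    d
      0    1    2    3    4    5
  d   1    1    1    2    3    4
  f   2    2    2    2    3    4
  a   3    3    3    3    2    3
  d   4    4    3    4    3    2
  c   5    5    4    4    4    3
Edit distance = dp[5][5] = 3

3


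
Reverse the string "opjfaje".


Input: opjfaje
Reading characters right to left:
  Position 6: 'e'
  Position 5: 'j'
  Position 4: 'a'
  Position 3: 'f'
  Position 2: 'j'
  Position 1: 'p'
  Position 0: 'o'
Reversed: ejafjpo

ejafjpo


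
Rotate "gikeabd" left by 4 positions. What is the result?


Input: "gikeabd", rotate left by 4
First 4 characters: "gike"
Remaining characters: "abd"
Concatenate remaining + first: "abd" + "gike" = "abdgike"

abdgike


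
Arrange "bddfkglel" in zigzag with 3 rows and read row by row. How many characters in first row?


Zigzag "bddfkglel" into 3 rows:
Placing characters:
  'b' => row 0
  'd' => row 1
  'd' => row 2
  'f' => row 1
  'k' => row 0
  'g' => row 1
  'l' => row 2
  'e' => row 1
  'l' => row 0
Rows:
  Row 0: "bkl"
  Row 1: "dfge"
  Row 2: "dl"
First row length: 3

3


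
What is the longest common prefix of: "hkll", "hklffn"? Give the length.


Words: hkll, hklffn
  Position 0: all 'h' => match
  Position 1: all 'k' => match
  Position 2: all 'l' => match
  Position 3: ('l', 'f') => mismatch, stop
LCP = "hkl" (length 3)

3


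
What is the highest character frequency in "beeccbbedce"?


Input: beeccbbedce
Character counts:
  'b': 3
  'c': 3
  'd': 1
  'e': 4
Maximum frequency: 4

4


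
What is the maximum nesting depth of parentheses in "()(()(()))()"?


Input: "()(()(()))()"
Tracking depth:
  Position 0 '(': depth becomes 1
  Position 1 ')': depth becomes 0
  Position 2 '(': depth becomes 1
  Position 3 '(': depth becomes 2
  Position 4 ')': depth becomes 1
  Position 5 '(': depth becomes 2
  Position 6 '(': depth becomes 3
  Position 7 ')': depth becomes 2
  Position 8 ')': depth becomes 1
  Position 9 ')': depth becomes 0
  Position 10 '(': depth becomes 1
  Position 11 ')': depth becomes 0
Maximum depth reached: 3

3


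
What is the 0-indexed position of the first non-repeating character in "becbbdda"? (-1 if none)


Input: becbbdda
Character frequencies:
  'a': 1
  'b': 3
  'c': 1
  'd': 2
  'e': 1
Scanning left to right for freq == 1:
  Position 0 ('b'): freq=3, skip
  Position 1 ('e'): unique! => answer = 1

1


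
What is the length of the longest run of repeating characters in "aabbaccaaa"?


Input: "aabbaccaaa"
Scanning for longest run:
  Position 1 ('a'): continues run of 'a', length=2
  Position 2 ('b'): new char, reset run to 1
  Position 3 ('b'): continues run of 'b', length=2
  Position 4 ('a'): new char, reset run to 1
  Position 5 ('c'): new char, reset run to 1
  Position 6 ('c'): continues run of 'c', length=2
  Position 7 ('a'): new char, reset run to 1
  Position 8 ('a'): continues run of 'a', length=2
  Position 9 ('a'): continues run of 'a', length=3
Longest run: 'a' with length 3

3


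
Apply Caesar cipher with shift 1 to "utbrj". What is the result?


Caesar cipher: shift "utbrj" by 1
  'u' (pos 20) + 1 = pos 21 = 'v'
  't' (pos 19) + 1 = pos 20 = 'u'
  'b' (pos 1) + 1 = pos 2 = 'c'
  'r' (pos 17) + 1 = pos 18 = 's'
  'j' (pos 9) + 1 = pos 10 = 'k'
Result: vucsk

vucsk


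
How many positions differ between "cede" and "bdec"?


Comparing "cede" and "bdec" position by position:
  Position 0: 'c' vs 'b' => DIFFER
  Position 1: 'e' vs 'd' => DIFFER
  Position 2: 'd' vs 'e' => DIFFER
  Position 3: 'e' vs 'c' => DIFFER
Positions that differ: 4

4


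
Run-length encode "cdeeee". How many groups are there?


Input: cdeeee
Scanning for consecutive runs:
  Group 1: 'c' x 1 (positions 0-0)
  Group 2: 'd' x 1 (positions 1-1)
  Group 3: 'e' x 4 (positions 2-5)
Total groups: 3

3


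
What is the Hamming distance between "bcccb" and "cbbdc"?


Comparing "bcccb" and "cbbdc" position by position:
  Position 0: 'b' vs 'c' => differ
  Position 1: 'c' vs 'b' => differ
  Position 2: 'c' vs 'b' => differ
  Position 3: 'c' vs 'd' => differ
  Position 4: 'b' vs 'c' => differ
Total differences (Hamming distance): 5

5


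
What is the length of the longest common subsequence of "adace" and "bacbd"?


LCS of "adace" and "bacbd"
DP table:
           b    a    c    b    d
      0    0    0    0    0    0
  a   0    0    1    1    1    1
  d   0    0    1    1    1    2
  a   0    0    1    1    1    2
  c   0    0    1    2    2    2
  e   0    0    1    2    2    2
LCS length = dp[5][5] = 2

2


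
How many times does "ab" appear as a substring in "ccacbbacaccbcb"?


Searching for "ab" in "ccacbbacaccbcb"
Scanning each position:
  Position 0: "cc" => no
  Position 1: "ca" => no
  Position 2: "ac" => no
  Position 3: "cb" => no
  Position 4: "bb" => no
  Position 5: "ba" => no
  Position 6: "ac" => no
  Position 7: "ca" => no
  Position 8: "ac" => no
  Position 9: "cc" => no
  Position 10: "cb" => no
  Position 11: "bc" => no
  Position 12: "cb" => no
Total occurrences: 0

0


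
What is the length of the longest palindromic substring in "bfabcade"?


Input: "bfabcade"
Checking substrings for palindromes:
  No multi-char palindromic substrings found
Longest palindromic substring: "b" with length 1

1


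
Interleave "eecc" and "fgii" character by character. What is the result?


Interleaving "eecc" and "fgii":
  Position 0: 'e' from first, 'f' from second => "ef"
  Position 1: 'e' from first, 'g' from second => "eg"
  Position 2: 'c' from first, 'i' from second => "ci"
  Position 3: 'c' from first, 'i' from second => "ci"
Result: efegcici

efegcici


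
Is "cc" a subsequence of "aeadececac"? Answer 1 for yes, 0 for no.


Check if "cc" is a subsequence of "aeadececac"
Greedy scan:
  Position 0 ('a'): no match needed
  Position 1 ('e'): no match needed
  Position 2 ('a'): no match needed
  Position 3 ('d'): no match needed
  Position 4 ('e'): no match needed
  Position 5 ('c'): matches sub[0] = 'c'
  Position 6 ('e'): no match needed
  Position 7 ('c'): matches sub[1] = 'c'
  Position 8 ('a'): no match needed
  Position 9 ('c'): no match needed
All 2 characters matched => is a subsequence

1


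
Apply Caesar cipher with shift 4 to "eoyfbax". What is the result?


Caesar cipher: shift "eoyfbax" by 4
  'e' (pos 4) + 4 = pos 8 = 'i'
  'o' (pos 14) + 4 = pos 18 = 's'
  'y' (pos 24) + 4 = pos 2 = 'c'
  'f' (pos 5) + 4 = pos 9 = 'j'
  'b' (pos 1) + 4 = pos 5 = 'f'
  'a' (pos 0) + 4 = pos 4 = 'e'
  'x' (pos 23) + 4 = pos 1 = 'b'
Result: iscjfeb

iscjfeb


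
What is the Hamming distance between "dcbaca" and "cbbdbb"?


Comparing "dcbaca" and "cbbdbb" position by position:
  Position 0: 'd' vs 'c' => differ
  Position 1: 'c' vs 'b' => differ
  Position 2: 'b' vs 'b' => same
  Position 3: 'a' vs 'd' => differ
  Position 4: 'c' vs 'b' => differ
  Position 5: 'a' vs 'b' => differ
Total differences (Hamming distance): 5

5


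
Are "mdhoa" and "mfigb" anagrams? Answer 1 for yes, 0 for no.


Strings: "mdhoa", "mfigb"
Sorted first:  adhmo
Sorted second: bfgim
Differ at position 0: 'a' vs 'b' => not anagrams

0


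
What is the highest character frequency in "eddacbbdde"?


Input: eddacbbdde
Character counts:
  'a': 1
  'b': 2
  'c': 1
  'd': 4
  'e': 2
Maximum frequency: 4

4


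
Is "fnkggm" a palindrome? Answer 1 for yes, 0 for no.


Input: fnkggm
Reversed: mggknf
  Compare pos 0 ('f') with pos 5 ('m'): MISMATCH
  Compare pos 1 ('n') with pos 4 ('g'): MISMATCH
  Compare pos 2 ('k') with pos 3 ('g'): MISMATCH
Result: not a palindrome

0


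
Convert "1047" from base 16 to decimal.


Input: "1047" in base 16
Positional expansion:
  Digit '1' (value 1) x 16^3 = 4096
  Digit '0' (value 0) x 16^2 = 0
  Digit '4' (value 4) x 16^1 = 64
  Digit '7' (value 7) x 16^0 = 7
Sum = 4167

4167


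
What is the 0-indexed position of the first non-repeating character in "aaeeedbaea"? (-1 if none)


Input: aaeeedbaea
Character frequencies:
  'a': 4
  'b': 1
  'd': 1
  'e': 4
Scanning left to right for freq == 1:
  Position 0 ('a'): freq=4, skip
  Position 1 ('a'): freq=4, skip
  Position 2 ('e'): freq=4, skip
  Position 3 ('e'): freq=4, skip
  Position 4 ('e'): freq=4, skip
  Position 5 ('d'): unique! => answer = 5

5


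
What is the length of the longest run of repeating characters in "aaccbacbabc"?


Input: "aaccbacbabc"
Scanning for longest run:
  Position 1 ('a'): continues run of 'a', length=2
  Position 2 ('c'): new char, reset run to 1
  Position 3 ('c'): continues run of 'c', length=2
  Position 4 ('b'): new char, reset run to 1
  Position 5 ('a'): new char, reset run to 1
  Position 6 ('c'): new char, reset run to 1
  Position 7 ('b'): new char, reset run to 1
  Position 8 ('a'): new char, reset run to 1
  Position 9 ('b'): new char, reset run to 1
  Position 10 ('c'): new char, reset run to 1
Longest run: 'a' with length 2

2


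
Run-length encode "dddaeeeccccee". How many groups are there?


Input: dddaeeeccccee
Scanning for consecutive runs:
  Group 1: 'd' x 3 (positions 0-2)
  Group 2: 'a' x 1 (positions 3-3)
  Group 3: 'e' x 3 (positions 4-6)
  Group 4: 'c' x 4 (positions 7-10)
  Group 5: 'e' x 2 (positions 11-12)
Total groups: 5

5


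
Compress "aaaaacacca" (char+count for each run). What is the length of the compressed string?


Input: aaaaacacca
Runs:
  'a' x 5 => "a5"
  'c' x 1 => "c1"
  'a' x 1 => "a1"
  'c' x 2 => "c2"
  'a' x 1 => "a1"
Compressed: "a5c1a1c2a1"
Compressed length: 10

10


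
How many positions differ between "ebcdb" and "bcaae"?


Comparing "ebcdb" and "bcaae" position by position:
  Position 0: 'e' vs 'b' => DIFFER
  Position 1: 'b' vs 'c' => DIFFER
  Position 2: 'c' vs 'a' => DIFFER
  Position 3: 'd' vs 'a' => DIFFER
  Position 4: 'b' vs 'e' => DIFFER
Positions that differ: 5

5


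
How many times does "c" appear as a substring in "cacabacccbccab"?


Searching for "c" in "cacabacccbccab"
Scanning each position:
  Position 0: "c" => MATCH
  Position 1: "a" => no
  Position 2: "c" => MATCH
  Position 3: "a" => no
  Position 4: "b" => no
  Position 5: "a" => no
  Position 6: "c" => MATCH
  Position 7: "c" => MATCH
  Position 8: "c" => MATCH
  Position 9: "b" => no
  Position 10: "c" => MATCH
  Position 11: "c" => MATCH
  Position 12: "a" => no
  Position 13: "b" => no
Total occurrences: 7

7


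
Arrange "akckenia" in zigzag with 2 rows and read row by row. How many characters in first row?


Zigzag "akckenia" into 2 rows:
Placing characters:
  'a' => row 0
  'k' => row 1
  'c' => row 0
  'k' => row 1
  'e' => row 0
  'n' => row 1
  'i' => row 0
  'a' => row 1
Rows:
  Row 0: "acei"
  Row 1: "kkna"
First row length: 4

4


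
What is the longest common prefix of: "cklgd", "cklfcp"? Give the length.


Words: cklgd, cklfcp
  Position 0: all 'c' => match
  Position 1: all 'k' => match
  Position 2: all 'l' => match
  Position 3: ('g', 'f') => mismatch, stop
LCP = "ckl" (length 3)

3


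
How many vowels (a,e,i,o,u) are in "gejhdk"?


Input: gejhdk
Checking each character:
  'g' at position 0: consonant
  'e' at position 1: vowel (running total: 1)
  'j' at position 2: consonant
  'h' at position 3: consonant
  'd' at position 4: consonant
  'k' at position 5: consonant
Total vowels: 1

1


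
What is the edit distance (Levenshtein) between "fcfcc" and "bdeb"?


Computing edit distance: "fcfcc" -> "bdeb"
DP table:
           b    d    e    b
      0    1    2    3    4
  f   1    1    2    3    4
  c   2    2    2    3    4
  f   3    3    3    3    4
  c   4    4    4    4    4
  c   5    5    5    5    5
Edit distance = dp[5][4] = 5

5


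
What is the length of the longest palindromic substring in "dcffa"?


Input: "dcffa"
Checking substrings for palindromes:
  [2:4] "ff" (len 2) => palindrome
Longest palindromic substring: "ff" with length 2

2


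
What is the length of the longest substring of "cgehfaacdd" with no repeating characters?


Input: "cgehfaacdd"
Sliding window (track last position of each char):
  Position 0 ('c'): window [0,0] length 1 -- new best
  Position 1 ('g'): window [0,1] length 2 -- new best
  Position 2 ('e'): window [0,2] length 3 -- new best
  Position 3 ('h'): window [0,3] length 4 -- new best
  Position 4 ('f'): window [0,4] length 5 -- new best
  Position 5 ('a'): window [0,5] length 6 -- new best
  Position 6 ('a'): repeat (last at 5), move window start to 6
  Position 6 ('a'): window [6,6] length 1
  Position 7 ('c'): window [6,7] length 2
  Position 8 ('d'): window [6,8] length 3
  Position 9 ('d'): repeat (last at 8), move window start to 9
  Position 9 ('d'): window [9,9] length 1
Longest substring with no repeats: "cgehfa" with length 6

6


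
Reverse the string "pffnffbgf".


Input: pffnffbgf
Reading characters right to left:
  Position 8: 'f'
  Position 7: 'g'
  Position 6: 'b'
  Position 5: 'f'
  Position 4: 'f'
  Position 3: 'n'
  Position 2: 'f'
  Position 1: 'f'
  Position 0: 'p'
Reversed: fgbffnffp

fgbffnffp


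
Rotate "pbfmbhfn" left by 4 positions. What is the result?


Input: "pbfmbhfn", rotate left by 4
First 4 characters: "pbfm"
Remaining characters: "bhfn"
Concatenate remaining + first: "bhfn" + "pbfm" = "bhfnpbfm"

bhfnpbfm


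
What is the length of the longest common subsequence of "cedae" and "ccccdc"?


LCS of "cedae" and "ccccdc"
DP table:
           c    c    c    c    d    c
      0    0    0    0    0    0    0
  c   0    1    1    1    1    1    1
  e   0    1    1    1    1    1    1
  d   0    1    1    1    1    2    2
  a   0    1    1    1    1    2    2
  e   0    1    1    1    1    2    2
LCS length = dp[5][6] = 2

2


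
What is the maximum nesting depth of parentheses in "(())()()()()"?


Input: "(())()()()()"
Tracking depth:
  Position 0 '(': depth becomes 1
  Position 1 '(': depth becomes 2
  Position 2 ')': depth becomes 1
  Position 3 ')': depth becomes 0
  Position 4 '(': depth becomes 1
  Position 5 ')': depth becomes 0
  Position 6 '(': depth becomes 1
  Position 7 ')': depth becomes 0
  Position 8 '(': depth becomes 1
  Position 9 ')': depth becomes 0
  Position 10 '(': depth becomes 1
  Position 11 ')': depth becomes 0
Maximum depth reached: 2

2


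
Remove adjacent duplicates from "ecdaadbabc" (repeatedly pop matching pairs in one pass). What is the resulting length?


Input: ecdaadbabc
Stack-based adjacent duplicate removal:
  Read 'e': push. Stack: e
  Read 'c': push. Stack: ec
  Read 'd': push. Stack: ecd
  Read 'a': push. Stack: ecda
  Read 'a': matches stack top 'a' => pop. Stack: ecd
  Read 'd': matches stack top 'd' => pop. Stack: ec
  Read 'b': push. Stack: ecb
  Read 'a': push. Stack: ecba
  Read 'b': push. Stack: ecbab
  Read 'c': push. Stack: ecbabc
Final stack: "ecbabc" (length 6)

6


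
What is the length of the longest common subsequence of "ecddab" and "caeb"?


LCS of "ecddab" and "caeb"
DP table:
           c    a    e    b
      0    0    0    0    0
  e   0    0    0    1    1
  c   0    1    1    1    1
  d   0    1    1    1    1
  d   0    1    1    1    1
  a   0    1    2    2    2
  b   0    1    2    2    3
LCS length = dp[6][4] = 3

3


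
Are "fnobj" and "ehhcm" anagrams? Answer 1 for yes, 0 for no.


Strings: "fnobj", "ehhcm"
Sorted first:  bfjno
Sorted second: cehhm
Differ at position 0: 'b' vs 'c' => not anagrams

0


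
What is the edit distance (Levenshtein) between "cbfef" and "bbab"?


Computing edit distance: "cbfef" -> "bbab"
DP table:
           b    b    a    b
      0    1    2    3    4
  c   1    1    2    3    4
  b   2    1    1    2    3
  f   3    2    2    2    3
  e   4    3    3    3    3
  f   5    4    4    4    4
Edit distance = dp[5][4] = 4

4


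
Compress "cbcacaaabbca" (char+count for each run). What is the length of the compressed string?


Input: cbcacaaabbca
Runs:
  'c' x 1 => "c1"
  'b' x 1 => "b1"
  'c' x 1 => "c1"
  'a' x 1 => "a1"
  'c' x 1 => "c1"
  'a' x 3 => "a3"
  'b' x 2 => "b2"
  'c' x 1 => "c1"
  'a' x 1 => "a1"
Compressed: "c1b1c1a1c1a3b2c1a1"
Compressed length: 18

18


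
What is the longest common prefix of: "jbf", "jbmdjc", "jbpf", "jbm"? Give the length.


Words: jbf, jbmdjc, jbpf, jbm
  Position 0: all 'j' => match
  Position 1: all 'b' => match
  Position 2: ('f', 'm', 'p', 'm') => mismatch, stop
LCP = "jb" (length 2)

2


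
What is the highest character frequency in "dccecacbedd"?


Input: dccecacbedd
Character counts:
  'a': 1
  'b': 1
  'c': 4
  'd': 3
  'e': 2
Maximum frequency: 4

4


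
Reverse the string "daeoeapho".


Input: daeoeapho
Reading characters right to left:
  Position 8: 'o'
  Position 7: 'h'
  Position 6: 'p'
  Position 5: 'a'
  Position 4: 'e'
  Position 3: 'o'
  Position 2: 'e'
  Position 1: 'a'
  Position 0: 'd'
Reversed: ohpaeoead

ohpaeoead


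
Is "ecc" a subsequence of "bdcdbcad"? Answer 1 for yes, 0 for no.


Check if "ecc" is a subsequence of "bdcdbcad"
Greedy scan:
  Position 0 ('b'): no match needed
  Position 1 ('d'): no match needed
  Position 2 ('c'): no match needed
  Position 3 ('d'): no match needed
  Position 4 ('b'): no match needed
  Position 5 ('c'): no match needed
  Position 6 ('a'): no match needed
  Position 7 ('d'): no match needed
Only matched 0/3 characters => not a subsequence

0
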